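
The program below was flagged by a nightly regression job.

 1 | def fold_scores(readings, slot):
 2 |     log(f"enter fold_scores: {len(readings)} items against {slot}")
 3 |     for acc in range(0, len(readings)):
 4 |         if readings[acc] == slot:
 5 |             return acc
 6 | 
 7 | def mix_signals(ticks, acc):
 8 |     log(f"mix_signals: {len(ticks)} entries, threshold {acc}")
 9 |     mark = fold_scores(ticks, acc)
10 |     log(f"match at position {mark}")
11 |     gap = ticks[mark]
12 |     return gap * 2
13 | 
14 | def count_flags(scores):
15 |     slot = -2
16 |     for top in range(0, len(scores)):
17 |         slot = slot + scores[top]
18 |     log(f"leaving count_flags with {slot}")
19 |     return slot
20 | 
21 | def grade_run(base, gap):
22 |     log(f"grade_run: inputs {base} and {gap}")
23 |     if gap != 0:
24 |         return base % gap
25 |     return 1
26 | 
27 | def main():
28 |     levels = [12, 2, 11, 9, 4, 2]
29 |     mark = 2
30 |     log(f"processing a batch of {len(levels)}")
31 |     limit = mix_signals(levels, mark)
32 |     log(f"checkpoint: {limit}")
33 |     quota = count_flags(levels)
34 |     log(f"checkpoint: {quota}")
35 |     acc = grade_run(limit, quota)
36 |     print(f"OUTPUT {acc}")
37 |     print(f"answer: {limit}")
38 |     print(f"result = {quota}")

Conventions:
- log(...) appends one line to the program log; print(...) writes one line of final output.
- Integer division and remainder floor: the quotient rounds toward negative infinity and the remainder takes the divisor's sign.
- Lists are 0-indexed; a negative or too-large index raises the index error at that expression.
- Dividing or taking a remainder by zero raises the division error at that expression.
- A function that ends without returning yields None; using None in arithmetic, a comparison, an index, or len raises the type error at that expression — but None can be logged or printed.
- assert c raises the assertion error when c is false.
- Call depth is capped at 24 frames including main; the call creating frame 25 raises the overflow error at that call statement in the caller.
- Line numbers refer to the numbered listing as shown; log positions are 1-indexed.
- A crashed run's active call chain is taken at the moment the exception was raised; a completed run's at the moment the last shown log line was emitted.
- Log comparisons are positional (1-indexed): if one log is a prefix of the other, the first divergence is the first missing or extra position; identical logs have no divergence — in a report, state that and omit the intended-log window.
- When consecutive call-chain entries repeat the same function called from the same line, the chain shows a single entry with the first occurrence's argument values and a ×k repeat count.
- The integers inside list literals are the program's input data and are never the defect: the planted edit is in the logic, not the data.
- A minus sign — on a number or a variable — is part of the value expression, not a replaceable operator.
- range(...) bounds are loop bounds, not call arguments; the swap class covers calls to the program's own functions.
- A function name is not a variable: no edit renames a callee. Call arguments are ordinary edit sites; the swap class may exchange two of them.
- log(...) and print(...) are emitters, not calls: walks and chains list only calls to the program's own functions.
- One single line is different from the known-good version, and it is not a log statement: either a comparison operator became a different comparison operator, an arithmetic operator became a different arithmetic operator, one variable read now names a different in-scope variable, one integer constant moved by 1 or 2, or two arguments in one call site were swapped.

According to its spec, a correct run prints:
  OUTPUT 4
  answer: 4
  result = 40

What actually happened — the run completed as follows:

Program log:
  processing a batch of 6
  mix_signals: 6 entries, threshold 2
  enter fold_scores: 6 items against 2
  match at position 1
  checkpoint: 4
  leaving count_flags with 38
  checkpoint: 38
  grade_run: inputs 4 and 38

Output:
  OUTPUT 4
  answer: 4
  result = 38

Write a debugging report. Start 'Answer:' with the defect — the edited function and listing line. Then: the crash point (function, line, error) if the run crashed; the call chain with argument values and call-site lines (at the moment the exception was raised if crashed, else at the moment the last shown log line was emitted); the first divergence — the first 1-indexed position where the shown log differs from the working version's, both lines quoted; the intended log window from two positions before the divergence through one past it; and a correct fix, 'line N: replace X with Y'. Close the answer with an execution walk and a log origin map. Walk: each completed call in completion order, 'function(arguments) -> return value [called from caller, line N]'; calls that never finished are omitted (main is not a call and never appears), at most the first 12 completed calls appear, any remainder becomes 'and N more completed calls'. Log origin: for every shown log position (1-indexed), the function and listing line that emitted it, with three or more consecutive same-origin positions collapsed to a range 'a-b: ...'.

Answer: the defect is in count_flags at line 15.
Core observation: The log first diverges at position 6: the faulty run prints 'leaving count_flags with 38' where the working version prints 'leaving count_flags with 40'.
Call chain: main -> grade_run(4, 38) (called at line 35).
First divergence: position 6 — shown 'leaving count_flags with 38', intended 'leaving count_flags with 40'.
Intended log window:
  4: match at position 1
  5: checkpoint: 4
  6: leaving count_flags with 40
  7: checkpoint: 40
Execution walk:
  fold_scores([12, 2, 11, 9, 4, 2], 2) -> 1  [called from mix_signals, line 9]
  mix_signals([12, 2, 11, 9, 4, 2], 2) -> 4  [called from main, line 31]
  count_flags([12, 2, 11, 9, 4, 2]) -> 38  [called from main, line 33]
  grade_run(4, 38) -> 4  [called from main, line 35]
Log origin:
  1 — main, line 30
  2 — mix_signals, line 8
  3 — fold_scores, line 2
  4 — mix_signals, line 10
  5 — main, line 32
  6 — count_flags, line 18
  7 — main, line 34
  8 — grade_run, line 22
A correct fix: line 15: replace `-2` with `0`.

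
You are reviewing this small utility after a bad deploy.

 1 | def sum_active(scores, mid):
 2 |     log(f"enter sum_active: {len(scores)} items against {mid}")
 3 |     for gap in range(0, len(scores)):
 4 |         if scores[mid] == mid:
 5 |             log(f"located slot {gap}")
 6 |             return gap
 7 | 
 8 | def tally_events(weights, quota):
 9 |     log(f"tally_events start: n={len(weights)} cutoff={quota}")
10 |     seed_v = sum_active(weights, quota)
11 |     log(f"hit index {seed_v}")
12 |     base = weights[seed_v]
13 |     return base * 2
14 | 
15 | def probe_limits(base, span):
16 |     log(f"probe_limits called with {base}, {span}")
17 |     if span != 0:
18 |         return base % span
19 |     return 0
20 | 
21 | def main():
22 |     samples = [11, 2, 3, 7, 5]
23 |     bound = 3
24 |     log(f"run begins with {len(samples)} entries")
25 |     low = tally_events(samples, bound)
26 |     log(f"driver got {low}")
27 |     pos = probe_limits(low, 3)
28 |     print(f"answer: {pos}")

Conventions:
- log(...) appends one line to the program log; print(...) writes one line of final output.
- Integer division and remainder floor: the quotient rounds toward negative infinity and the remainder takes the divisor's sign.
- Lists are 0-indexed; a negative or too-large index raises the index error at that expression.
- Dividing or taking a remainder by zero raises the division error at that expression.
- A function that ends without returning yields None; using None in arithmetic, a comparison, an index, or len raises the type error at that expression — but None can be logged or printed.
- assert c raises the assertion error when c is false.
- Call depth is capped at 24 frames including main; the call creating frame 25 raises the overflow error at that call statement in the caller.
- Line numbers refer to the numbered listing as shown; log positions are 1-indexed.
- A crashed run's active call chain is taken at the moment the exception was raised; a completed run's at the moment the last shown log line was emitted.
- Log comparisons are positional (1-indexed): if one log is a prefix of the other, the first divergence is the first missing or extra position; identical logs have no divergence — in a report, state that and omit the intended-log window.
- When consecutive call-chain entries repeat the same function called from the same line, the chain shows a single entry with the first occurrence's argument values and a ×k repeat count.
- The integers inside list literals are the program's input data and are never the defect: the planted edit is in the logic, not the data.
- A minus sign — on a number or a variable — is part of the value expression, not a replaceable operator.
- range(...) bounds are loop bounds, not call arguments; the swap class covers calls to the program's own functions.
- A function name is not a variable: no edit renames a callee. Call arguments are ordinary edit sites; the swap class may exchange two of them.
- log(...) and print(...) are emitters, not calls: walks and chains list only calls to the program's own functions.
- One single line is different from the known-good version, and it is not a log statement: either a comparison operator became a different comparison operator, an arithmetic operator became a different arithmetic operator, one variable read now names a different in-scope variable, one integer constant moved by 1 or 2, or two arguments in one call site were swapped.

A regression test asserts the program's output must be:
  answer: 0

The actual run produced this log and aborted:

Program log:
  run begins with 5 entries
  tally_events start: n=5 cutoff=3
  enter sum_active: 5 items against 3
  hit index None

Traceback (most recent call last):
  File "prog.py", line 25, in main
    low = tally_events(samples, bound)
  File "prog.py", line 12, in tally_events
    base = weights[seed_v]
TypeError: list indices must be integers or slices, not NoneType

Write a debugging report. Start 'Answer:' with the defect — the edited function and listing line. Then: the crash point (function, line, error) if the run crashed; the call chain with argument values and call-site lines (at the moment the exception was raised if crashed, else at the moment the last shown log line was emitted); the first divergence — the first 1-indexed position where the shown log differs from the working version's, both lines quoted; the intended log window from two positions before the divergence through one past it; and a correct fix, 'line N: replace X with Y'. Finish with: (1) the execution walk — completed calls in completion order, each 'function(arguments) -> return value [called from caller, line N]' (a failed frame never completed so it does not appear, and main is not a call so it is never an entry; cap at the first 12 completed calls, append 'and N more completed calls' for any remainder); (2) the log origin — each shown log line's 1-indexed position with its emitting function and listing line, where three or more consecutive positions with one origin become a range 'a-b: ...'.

Answer: the defect is in sum_active at line 4.
Key fact: Log line 4 is where behavior first shows: 'hit index None' appears instead of 'located slot 2'.
Crash: tally_events, line 12, TypeError.
Call chain: main -> tally_events([11, 2, 3, 7, 5], 3) (called at line 25).
First divergence: position 4 — the shown line 'hit index None' should read 'located slot 2'.
Intended log window:
  2: tally_events start: n=5 cutoff=3
  3: enter sum_active: 5 items against 3
  4: located slot 2
  5: hit index 2
Execution walk:
  sum_active([11, 2, 3, 7, 5], 3) -> None  [called from tally_events, line 10]
Log origins:
  1: from main, line 24
  2: from tally_events, line 9
  3: from sum_active, line 2
  4: from tally_events, line 11
A correct fix: line 4: replace `scores[mid]` with `scores[gap]`.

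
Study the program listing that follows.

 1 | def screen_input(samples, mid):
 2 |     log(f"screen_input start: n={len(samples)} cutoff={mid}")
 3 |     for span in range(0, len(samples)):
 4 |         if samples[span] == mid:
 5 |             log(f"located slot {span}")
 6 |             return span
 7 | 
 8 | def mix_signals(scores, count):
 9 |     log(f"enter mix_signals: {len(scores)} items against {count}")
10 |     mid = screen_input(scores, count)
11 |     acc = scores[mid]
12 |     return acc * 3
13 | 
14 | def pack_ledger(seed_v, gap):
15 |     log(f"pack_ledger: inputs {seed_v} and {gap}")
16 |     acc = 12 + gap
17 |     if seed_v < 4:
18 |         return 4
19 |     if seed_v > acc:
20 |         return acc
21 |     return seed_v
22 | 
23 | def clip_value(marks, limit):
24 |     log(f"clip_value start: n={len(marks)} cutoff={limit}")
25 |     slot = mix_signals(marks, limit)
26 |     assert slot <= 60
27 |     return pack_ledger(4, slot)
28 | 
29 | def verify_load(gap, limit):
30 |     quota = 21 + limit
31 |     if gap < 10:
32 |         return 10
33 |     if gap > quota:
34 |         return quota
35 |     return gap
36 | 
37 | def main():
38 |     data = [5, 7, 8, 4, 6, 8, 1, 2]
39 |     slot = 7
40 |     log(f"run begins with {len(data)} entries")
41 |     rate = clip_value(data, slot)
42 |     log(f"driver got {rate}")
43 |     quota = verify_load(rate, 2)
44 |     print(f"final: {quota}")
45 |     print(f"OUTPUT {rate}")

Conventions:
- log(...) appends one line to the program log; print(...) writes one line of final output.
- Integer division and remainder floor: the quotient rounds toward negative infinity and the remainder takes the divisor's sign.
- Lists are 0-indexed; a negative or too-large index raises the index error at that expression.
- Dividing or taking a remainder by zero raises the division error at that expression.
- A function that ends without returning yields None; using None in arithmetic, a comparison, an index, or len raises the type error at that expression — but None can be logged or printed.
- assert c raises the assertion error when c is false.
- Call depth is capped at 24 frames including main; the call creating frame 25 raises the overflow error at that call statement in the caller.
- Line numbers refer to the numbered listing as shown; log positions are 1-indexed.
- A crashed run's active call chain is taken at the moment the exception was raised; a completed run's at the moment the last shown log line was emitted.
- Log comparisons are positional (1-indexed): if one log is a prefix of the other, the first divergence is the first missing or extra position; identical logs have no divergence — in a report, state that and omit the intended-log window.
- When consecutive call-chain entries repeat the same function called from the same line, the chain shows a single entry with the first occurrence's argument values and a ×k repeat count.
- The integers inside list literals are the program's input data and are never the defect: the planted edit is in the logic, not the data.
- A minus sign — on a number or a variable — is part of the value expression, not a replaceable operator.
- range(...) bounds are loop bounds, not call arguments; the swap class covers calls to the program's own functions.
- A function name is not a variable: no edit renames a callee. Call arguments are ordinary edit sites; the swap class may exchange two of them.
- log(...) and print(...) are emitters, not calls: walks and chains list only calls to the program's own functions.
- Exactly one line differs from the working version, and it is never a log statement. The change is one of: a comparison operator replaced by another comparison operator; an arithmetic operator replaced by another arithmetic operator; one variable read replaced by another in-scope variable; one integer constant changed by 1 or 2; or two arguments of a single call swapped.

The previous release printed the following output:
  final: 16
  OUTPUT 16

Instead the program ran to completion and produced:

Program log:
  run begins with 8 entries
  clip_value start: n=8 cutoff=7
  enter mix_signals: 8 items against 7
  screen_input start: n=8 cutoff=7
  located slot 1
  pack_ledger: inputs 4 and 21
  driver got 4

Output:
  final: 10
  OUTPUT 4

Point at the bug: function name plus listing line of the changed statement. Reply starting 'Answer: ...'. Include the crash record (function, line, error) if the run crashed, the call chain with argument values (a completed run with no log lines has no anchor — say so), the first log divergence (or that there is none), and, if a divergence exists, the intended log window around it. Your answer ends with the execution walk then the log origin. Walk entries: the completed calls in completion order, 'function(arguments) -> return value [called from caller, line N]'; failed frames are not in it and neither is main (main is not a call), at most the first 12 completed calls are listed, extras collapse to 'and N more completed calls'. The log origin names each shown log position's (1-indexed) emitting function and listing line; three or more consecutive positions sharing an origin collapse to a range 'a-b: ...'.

Answer: the defect is in clip_value at line 27.
Key fact: Position 6 is the first bad log line: 'pack_ledger: inputs 4 and 21' should read 'pack_ledger: inputs 21 and 4'.
Call chain: main.
First divergence: position 6 — the shown line 'pack_ledger: inputs 4 and 21' should read 'pack_ledger: inputs 21 and 4'.
Intended log window:
  4: screen_input start: n=8 cutoff=7
  5: located slot 1
  6: pack_ledger: inputs 21 and 4
  7: driver got 16
Execution walk:
  screen_input([5, 7, 8, 4, 6, 8, 1, 2], 7) -> 1  [called from mix_signals, line 10]
  mix_signals([5, 7, 8, 4, 6, 8, 1, 2], 7) -> 21  [called from clip_value, line 25]
  pack_ledger(4, 21) -> 4  [called from clip_value, line 27]
  clip_value([5, 7, 8, 4, 6, 8, 1, 2], 7) -> 4  [called from main, line 41]
  verify_load(4, 2) -> 10  [called from main, line 43]
Log origins:
  1: emitted by main (line 40)
  2: emitted by clip_value (line 24)
  3: emitted by mix_signals (line 9)
  4: emitted by screen_input (line 2)
  5: emitted by screen_input (line 5)
  6: emitted by pack_ledger (line 15)
  7: emitted by main (line 42)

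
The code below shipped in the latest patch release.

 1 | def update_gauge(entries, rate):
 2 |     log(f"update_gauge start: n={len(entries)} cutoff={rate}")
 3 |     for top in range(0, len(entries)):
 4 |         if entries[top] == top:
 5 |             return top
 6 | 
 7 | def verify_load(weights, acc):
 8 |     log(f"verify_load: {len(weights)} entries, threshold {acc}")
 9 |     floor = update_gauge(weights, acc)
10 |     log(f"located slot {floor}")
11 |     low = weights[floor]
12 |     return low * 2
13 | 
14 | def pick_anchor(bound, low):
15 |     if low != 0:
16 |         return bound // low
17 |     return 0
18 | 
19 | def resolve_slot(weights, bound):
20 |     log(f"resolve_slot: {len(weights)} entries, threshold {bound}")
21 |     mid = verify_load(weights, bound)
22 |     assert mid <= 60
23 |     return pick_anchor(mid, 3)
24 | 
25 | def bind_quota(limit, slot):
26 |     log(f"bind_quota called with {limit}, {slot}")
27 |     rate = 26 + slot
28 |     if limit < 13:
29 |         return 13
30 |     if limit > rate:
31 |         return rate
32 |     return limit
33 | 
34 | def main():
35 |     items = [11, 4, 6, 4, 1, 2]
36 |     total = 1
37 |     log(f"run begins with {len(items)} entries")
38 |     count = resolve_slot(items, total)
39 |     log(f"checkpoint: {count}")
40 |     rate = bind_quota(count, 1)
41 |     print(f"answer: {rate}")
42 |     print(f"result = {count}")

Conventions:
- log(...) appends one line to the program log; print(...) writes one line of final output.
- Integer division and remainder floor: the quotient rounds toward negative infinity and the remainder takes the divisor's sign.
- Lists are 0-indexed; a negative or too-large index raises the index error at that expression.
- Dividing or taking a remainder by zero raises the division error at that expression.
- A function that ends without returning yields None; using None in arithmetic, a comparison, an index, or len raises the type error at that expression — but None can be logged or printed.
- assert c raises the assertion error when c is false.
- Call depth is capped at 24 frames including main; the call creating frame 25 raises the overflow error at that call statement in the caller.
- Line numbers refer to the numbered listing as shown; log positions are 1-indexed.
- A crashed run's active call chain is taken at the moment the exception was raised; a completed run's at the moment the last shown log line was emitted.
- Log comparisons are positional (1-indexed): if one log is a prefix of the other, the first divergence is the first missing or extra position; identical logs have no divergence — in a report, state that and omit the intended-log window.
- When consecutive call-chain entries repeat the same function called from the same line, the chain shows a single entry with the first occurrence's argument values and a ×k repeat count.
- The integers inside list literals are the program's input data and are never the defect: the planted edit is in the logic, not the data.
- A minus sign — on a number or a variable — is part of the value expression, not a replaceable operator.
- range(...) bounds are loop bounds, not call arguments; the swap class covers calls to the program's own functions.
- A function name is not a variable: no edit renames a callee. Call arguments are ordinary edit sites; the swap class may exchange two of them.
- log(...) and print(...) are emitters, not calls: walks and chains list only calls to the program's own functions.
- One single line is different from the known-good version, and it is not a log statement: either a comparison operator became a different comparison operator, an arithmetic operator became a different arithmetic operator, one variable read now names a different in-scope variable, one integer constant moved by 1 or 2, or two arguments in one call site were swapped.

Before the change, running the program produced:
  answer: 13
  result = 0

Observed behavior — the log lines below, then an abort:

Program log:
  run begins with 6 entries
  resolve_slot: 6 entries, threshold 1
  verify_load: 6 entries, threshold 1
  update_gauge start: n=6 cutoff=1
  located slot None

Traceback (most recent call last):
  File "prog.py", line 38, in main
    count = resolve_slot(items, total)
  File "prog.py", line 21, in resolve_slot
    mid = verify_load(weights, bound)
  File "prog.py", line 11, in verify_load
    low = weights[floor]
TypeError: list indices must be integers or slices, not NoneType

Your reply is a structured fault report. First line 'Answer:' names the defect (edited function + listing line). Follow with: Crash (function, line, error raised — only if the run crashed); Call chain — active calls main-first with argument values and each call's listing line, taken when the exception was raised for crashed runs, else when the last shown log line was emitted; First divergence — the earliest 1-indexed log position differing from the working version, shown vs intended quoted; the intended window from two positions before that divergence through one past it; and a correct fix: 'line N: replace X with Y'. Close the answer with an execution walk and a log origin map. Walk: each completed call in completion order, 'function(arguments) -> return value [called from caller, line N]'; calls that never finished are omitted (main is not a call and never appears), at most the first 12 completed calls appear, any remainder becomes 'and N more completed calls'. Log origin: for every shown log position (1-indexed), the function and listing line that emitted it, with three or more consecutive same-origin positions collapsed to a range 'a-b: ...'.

Answer: the defect is in update_gauge at line 4.
Key fact: At log position 5 the runs split — shown 'located slot None', but the working version logs 'located slot 4'.
Crash: verify_load, line 11, TypeError.
Call chain: main -> resolve_slot([11, 4, 6, 4, 1, 2], 1) (called at line 38) -> verify_load([11, 4, 6, 4, 1, 2], 1) (called at line 21).
First divergence: position 5 — shown 'located slot None', intended 'located slot 4'.
Intended log window:
  3: verify_load: 6 entries, threshold 1
  4: update_gauge start: n=6 cutoff=1
  5: located slot 4
  6: checkpoint: 0
Execution walk:
  update_gauge([11, 4, 6, 4, 1, 2], 1) -> None  [called from verify_load, line 9]
Origin of each log line:
  1: from main, line 37
  2: from resolve_slot, line 20
  3: from verify_load, line 8
  4: from update_gauge, line 2
  5: from verify_load, line 10
A correct fix: line 4: replace `entries[top] == top` with `entries[top] == rate`.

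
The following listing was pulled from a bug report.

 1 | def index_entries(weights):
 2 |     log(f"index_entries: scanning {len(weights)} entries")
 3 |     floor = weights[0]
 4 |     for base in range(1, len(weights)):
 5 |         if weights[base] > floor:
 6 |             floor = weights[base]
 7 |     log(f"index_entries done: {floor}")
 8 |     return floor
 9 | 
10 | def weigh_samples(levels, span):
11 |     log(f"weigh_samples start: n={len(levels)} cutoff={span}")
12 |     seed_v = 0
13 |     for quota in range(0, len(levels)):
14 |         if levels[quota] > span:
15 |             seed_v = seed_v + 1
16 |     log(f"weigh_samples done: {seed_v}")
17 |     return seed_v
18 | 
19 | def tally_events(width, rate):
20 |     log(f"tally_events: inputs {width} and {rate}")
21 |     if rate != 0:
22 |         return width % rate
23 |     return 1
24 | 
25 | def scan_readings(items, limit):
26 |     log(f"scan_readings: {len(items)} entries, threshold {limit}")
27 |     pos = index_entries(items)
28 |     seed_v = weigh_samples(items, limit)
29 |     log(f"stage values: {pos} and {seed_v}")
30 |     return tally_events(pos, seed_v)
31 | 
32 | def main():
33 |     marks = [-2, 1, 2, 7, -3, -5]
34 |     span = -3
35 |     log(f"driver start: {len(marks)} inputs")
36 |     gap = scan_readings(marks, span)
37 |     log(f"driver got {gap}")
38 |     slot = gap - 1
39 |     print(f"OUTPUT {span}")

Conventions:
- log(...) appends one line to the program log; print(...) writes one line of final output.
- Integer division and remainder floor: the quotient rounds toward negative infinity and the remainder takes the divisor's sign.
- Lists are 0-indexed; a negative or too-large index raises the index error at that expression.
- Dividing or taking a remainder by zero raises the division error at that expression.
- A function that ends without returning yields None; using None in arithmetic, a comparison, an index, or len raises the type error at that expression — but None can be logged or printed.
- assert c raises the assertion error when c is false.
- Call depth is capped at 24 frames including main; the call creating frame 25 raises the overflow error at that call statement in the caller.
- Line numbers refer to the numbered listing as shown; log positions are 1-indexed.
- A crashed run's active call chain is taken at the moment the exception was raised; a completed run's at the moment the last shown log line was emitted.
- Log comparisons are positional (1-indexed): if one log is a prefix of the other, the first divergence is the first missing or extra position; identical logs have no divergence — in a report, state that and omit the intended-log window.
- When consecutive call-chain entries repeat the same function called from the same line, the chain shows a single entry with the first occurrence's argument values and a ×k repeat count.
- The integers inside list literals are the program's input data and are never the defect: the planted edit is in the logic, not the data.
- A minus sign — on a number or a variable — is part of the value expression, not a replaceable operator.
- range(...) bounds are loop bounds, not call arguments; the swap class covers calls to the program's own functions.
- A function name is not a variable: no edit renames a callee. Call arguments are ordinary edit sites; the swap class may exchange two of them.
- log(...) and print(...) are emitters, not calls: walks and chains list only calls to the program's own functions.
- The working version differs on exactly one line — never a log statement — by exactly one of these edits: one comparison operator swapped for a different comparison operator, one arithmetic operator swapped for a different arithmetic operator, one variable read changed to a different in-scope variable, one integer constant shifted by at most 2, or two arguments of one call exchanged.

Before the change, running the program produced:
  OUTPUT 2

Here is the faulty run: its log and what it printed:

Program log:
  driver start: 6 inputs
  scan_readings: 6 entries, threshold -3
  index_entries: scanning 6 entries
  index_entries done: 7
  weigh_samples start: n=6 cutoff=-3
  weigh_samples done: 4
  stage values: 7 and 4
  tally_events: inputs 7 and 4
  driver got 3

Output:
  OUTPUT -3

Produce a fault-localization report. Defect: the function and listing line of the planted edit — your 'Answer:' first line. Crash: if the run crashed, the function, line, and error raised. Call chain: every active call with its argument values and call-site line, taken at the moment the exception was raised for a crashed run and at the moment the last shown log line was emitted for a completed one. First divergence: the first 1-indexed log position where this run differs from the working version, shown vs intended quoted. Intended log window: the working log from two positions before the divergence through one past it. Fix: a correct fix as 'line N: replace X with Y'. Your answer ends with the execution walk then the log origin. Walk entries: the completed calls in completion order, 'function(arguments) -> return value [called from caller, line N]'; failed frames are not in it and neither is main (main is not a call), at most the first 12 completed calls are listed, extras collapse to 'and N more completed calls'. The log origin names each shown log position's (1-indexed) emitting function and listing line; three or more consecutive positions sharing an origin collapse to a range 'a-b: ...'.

Answer: the defect is in main at line 39.
Core observation: The two runs log identically and part ways only at the printed values.
Call chain: main.
First divergence: none — the logs agree in full.
Execution walk:
  index_entries([-2, 1, 2, 7, -3, -5]) -> 7  [called from scan_readings, line 27]
  weigh_samples([-2, 1, 2, 7, -3, -5], -3) -> 4  [called from scan_readings, line 28]
  tally_events(7, 4) -> 3  [called from scan_readings, line 30]
  scan_readings([-2, 1, 2, 7, -3, -5], -3) -> 3  [called from main, line 36]
Log line origins:
  1: emitted by main (line 35)
  2: emitted by scan_readings (line 26)
  3: emitted by index_entries (line 2)
  4: emitted by index_entries (line 7)
  5: emitted by weigh_samples (line 11)
  6: emitted by weigh_samples (line 16)
  7: emitted by scan_readings (line 29)
  8: emitted by tally_events (line 20)
  9: emitted by main (line 37)
A correct fix: line 39: replace `span` with `slot`.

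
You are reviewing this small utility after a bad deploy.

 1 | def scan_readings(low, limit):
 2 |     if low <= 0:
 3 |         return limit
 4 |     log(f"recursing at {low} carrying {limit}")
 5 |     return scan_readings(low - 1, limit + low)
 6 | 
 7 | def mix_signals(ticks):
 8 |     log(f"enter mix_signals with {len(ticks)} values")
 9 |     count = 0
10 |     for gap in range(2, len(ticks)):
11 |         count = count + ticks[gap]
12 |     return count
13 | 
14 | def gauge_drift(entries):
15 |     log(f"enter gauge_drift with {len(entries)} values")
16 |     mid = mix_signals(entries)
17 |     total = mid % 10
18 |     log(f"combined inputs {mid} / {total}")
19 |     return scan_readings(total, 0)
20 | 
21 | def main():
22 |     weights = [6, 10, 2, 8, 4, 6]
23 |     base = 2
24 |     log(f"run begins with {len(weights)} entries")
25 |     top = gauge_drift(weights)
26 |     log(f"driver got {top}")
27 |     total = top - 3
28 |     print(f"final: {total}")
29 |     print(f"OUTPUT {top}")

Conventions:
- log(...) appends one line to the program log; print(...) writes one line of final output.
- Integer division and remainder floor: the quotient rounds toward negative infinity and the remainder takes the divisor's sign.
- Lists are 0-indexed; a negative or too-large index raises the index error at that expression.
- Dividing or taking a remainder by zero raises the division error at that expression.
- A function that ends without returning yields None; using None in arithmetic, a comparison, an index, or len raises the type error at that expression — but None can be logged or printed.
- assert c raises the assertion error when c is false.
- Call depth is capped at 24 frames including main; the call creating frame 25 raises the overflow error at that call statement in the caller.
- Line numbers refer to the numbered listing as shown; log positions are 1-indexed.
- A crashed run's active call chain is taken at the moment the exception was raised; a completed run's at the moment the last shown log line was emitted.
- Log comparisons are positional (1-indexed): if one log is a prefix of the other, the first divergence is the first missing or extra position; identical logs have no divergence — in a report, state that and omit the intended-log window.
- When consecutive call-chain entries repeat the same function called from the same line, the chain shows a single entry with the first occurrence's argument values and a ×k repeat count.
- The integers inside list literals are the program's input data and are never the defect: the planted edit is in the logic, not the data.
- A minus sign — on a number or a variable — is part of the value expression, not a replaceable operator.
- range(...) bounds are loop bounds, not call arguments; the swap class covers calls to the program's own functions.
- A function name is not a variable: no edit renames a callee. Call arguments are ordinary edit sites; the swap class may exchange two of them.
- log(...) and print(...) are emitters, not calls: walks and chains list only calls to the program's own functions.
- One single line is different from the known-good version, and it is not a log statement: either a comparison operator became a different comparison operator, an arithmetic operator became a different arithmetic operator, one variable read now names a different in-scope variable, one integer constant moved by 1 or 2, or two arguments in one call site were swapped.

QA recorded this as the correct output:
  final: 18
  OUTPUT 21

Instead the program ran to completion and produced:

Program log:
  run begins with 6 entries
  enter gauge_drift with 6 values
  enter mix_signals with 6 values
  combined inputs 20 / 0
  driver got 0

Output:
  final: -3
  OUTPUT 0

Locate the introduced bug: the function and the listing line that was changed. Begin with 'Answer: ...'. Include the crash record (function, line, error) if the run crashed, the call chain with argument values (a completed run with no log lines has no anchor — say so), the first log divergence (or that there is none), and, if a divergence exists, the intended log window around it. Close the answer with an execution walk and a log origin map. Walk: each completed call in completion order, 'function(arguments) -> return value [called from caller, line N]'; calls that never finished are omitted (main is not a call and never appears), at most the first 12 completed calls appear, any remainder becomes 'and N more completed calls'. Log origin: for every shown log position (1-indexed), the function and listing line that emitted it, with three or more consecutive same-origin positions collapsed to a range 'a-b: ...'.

Answer: the defect is in mix_signals at line 10.
Key fact: The log first diverges at position 4: the faulty run prints 'combined inputs 20 / 0' where the working version prints 'combined inputs 36 / 6'.
Call chain: main.
First divergence: position 4 — shown 'combined inputs 20 / 0', intended 'combined inputs 36 / 6'.
Intended log window:
  2: enter gauge_drift with 6 values
  3: enter mix_signals with 6 values
  4: combined inputs 36 / 6
  5: recursing at 6 carrying 0
Execution walk:
  mix_signals([6, 10, 2, 8, 4, 6]) -> 20  [called from gauge_drift, line 16]
  scan_readings(0, 0) -> 0  [called from gauge_drift, line 19]
  gauge_drift([6, 10, 2, 8, 4, 6]) -> 0  [called from main, line 25]
Origin of each log line:
  1 — main, line 24
  2 — gauge_drift, line 15
  3 — mix_signals, line 8
  4 — gauge_drift, line 18
  5 — main, line 26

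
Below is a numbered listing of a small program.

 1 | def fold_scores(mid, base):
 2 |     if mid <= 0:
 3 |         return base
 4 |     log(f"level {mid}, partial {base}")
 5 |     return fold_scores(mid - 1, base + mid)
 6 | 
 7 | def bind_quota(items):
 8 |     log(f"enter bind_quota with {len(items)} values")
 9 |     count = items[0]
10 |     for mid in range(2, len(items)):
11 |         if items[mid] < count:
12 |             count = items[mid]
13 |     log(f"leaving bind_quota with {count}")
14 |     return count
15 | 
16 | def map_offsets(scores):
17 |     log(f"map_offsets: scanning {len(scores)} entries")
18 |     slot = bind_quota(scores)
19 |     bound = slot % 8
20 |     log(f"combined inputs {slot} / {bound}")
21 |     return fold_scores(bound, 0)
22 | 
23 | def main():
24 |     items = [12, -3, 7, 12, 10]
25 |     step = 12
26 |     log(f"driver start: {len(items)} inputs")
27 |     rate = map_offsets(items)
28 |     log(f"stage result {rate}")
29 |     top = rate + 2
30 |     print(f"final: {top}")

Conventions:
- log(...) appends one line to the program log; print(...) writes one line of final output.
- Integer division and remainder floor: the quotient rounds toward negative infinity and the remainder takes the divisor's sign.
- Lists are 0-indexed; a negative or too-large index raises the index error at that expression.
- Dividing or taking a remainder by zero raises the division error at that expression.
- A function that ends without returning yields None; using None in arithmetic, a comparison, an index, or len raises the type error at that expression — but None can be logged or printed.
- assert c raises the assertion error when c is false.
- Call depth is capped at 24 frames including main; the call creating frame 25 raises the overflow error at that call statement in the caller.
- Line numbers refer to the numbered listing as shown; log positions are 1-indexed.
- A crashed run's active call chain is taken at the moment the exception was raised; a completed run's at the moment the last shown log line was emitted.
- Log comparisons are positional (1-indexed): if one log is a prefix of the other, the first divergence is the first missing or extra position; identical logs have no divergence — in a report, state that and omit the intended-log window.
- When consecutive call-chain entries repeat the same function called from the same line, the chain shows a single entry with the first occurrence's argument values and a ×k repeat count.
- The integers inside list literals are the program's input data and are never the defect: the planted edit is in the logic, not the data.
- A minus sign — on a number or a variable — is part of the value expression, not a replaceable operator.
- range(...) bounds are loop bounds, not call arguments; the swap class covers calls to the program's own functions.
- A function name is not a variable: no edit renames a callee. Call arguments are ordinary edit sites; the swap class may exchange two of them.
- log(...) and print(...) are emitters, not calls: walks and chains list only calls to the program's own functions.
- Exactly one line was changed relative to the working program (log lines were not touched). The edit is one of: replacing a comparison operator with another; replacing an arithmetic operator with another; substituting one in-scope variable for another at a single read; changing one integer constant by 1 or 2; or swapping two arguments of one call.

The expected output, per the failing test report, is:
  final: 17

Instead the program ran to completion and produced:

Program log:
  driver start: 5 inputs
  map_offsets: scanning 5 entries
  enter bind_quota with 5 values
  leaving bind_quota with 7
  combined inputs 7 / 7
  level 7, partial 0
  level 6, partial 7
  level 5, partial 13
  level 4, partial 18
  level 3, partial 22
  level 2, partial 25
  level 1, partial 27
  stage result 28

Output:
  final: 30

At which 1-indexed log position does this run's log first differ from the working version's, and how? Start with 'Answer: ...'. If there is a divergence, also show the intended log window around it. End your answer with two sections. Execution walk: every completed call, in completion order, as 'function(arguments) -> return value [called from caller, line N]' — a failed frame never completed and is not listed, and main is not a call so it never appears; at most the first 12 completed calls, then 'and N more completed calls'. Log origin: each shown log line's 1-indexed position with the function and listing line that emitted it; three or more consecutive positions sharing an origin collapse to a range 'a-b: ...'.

Answer: position 4; shown 'leaving bind_quota with 7' vs intended 'leaving bind_quota with -3'.
Intended log window:
  2: map_offsets: scanning 5 entries
  3: enter bind_quota with 5 values
  4: leaving bind_quota with -3
  5: combined inputs -3 / 5
Execution walk:
  bind_quota([12, -3, 7, 12, 10]) -> 7  [called from map_offsets, line 18]
  fold_scores(0, 28) -> 28  [called from fold_scores, line 5]
  fold_scores(1, 27) -> 28  [called from fold_scores, line 5]
  fold_scores(2, 25) -> 28  [called from fold_scores, line 5]
  fold_scores(3, 22) -> 28  [called from fold_scores, line 5]
  fold_scores(4, 18) -> 28  [called from fold_scores, line 5]
  fold_scores(5, 13) -> 28  [called from fold_scores, line 5]
  fold_scores(6, 7) -> 28  [called from fold_scores, line 5]
  fold_scores(7, 0) -> 28  [called from map_offsets, line 21]
  map_offsets([12, -3, 7, 12, 10]) -> 28  [called from main, line 27]
Log origins:
  1 — main, line 26
  2 — map_offsets, line 17
  3 — bind_quota, line 8
  4 — bind_quota, line 13
  5 — map_offsets, line 20
  6-12 — fold_scores, line 4
  13 — main, line 28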